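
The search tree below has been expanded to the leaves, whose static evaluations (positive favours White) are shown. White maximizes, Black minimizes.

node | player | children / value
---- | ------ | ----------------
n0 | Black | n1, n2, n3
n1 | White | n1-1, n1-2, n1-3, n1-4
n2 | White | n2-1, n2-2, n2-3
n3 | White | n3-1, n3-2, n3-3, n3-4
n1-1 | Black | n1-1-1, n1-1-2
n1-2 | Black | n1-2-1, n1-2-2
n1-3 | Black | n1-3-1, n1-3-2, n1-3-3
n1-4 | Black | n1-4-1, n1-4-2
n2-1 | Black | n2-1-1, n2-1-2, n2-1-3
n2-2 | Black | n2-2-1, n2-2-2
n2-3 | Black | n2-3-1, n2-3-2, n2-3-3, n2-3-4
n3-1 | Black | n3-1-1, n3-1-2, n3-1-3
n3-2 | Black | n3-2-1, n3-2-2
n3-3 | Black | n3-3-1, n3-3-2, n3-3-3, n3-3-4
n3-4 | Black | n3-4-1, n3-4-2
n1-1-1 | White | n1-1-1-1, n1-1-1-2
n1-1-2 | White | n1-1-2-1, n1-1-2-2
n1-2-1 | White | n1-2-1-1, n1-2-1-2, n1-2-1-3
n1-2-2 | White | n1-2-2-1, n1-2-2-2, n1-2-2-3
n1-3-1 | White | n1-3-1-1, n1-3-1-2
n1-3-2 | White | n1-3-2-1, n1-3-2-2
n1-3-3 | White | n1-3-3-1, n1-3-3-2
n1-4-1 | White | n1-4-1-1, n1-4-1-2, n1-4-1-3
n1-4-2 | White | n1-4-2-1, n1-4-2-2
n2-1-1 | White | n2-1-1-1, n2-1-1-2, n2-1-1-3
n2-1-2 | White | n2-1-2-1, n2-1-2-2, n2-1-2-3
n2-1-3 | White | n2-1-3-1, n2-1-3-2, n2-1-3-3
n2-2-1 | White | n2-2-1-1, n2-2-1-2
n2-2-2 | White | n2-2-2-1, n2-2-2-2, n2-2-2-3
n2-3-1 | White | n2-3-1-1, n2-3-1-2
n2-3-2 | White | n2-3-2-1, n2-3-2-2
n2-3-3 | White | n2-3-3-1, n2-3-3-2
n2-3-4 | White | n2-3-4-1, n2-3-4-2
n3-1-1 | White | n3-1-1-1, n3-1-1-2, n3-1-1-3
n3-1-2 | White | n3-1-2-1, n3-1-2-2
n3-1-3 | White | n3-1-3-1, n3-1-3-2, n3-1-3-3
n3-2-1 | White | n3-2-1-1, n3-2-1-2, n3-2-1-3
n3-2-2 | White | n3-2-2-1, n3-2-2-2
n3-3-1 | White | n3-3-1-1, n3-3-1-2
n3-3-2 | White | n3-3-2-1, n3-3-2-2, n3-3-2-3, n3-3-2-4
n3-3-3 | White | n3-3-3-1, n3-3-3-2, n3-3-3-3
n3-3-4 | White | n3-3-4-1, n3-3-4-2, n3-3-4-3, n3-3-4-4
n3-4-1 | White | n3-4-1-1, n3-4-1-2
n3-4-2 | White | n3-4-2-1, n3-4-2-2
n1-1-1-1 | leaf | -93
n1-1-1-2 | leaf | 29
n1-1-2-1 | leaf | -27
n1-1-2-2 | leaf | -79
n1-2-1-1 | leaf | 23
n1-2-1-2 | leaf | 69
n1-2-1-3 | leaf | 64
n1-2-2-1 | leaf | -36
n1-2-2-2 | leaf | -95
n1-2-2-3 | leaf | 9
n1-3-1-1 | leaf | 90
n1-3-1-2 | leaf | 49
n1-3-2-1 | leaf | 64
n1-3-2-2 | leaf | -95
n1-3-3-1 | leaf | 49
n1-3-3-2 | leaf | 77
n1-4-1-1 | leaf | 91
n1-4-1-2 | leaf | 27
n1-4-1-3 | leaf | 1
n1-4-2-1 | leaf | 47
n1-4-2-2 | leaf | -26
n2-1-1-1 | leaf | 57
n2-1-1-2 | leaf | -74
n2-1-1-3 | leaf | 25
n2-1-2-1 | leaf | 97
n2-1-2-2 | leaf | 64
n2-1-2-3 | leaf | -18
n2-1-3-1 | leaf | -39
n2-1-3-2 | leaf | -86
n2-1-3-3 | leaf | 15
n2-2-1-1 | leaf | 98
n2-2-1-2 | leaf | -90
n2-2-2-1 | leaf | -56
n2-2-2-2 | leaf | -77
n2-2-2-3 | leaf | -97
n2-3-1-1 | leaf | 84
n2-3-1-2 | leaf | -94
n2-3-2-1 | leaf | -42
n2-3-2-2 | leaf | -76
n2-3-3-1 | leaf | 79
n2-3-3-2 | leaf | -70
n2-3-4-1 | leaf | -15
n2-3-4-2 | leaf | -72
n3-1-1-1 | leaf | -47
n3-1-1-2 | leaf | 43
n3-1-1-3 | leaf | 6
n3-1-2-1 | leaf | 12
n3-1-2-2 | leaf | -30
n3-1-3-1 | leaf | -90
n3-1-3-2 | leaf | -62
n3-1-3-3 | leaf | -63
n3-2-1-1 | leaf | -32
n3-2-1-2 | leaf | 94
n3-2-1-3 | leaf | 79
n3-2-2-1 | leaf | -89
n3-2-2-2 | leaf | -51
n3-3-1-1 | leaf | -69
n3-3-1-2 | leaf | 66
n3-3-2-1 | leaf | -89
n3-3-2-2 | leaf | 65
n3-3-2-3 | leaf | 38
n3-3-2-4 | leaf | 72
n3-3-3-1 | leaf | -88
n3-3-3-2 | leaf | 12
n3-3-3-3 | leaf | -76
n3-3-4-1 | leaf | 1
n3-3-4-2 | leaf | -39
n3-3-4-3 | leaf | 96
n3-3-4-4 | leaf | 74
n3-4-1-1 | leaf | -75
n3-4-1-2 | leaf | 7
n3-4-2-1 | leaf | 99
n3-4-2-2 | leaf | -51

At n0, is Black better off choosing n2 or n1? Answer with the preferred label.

n2-1-1 (White): max(57, -74, 25) = 57
n2-1-2 (White): max(97, 64, -18) = 97
n2-1-3 (White): max(-39, -86, 15) = 15
n2-1 (Black): min(57, 97, 15) = 15
n2-2-1 (White): max(98, -90) = 98
n2-2-2 (White): max(-56, -77, -97) = -56
n2-2 (Black): min(98, -56) = -56
n2-3-1 (White): max(84, -94) = 84
n2-3-2 (White): max(-42, -76) = -42
n2-3-3 (White): max(79, -70) = 79
n2-3-4 (White): max(-15, -72) = -15
n2-3 (Black): min(84, -42, 79, -15) = -42
n2 (White): max(15, -56, -42) = 15
n1-1-1 (White): max(-93, 29) = 29
n1-1-2 (White): max(-27, -79) = -27
n1-1 (Black): min(29, -27) = -27
n1-2-1 (White): max(23, 69, 64) = 69
n1-2-2 (White): max(-36, -95, 9) = 9
n1-2 (Black): min(69, 9) = 9
n1-3-1 (White): max(90, 49) = 90
n1-3-2 (White): max(64, -95) = 64
n1-3-3 (White): max(49, 77) = 77
n1-3 (Black): min(90, 64, 77) = 64
n1-4-1 (White): max(91, 27, 1) = 91
n1-4-2 (White): max(47, -26) = 47
n1-4 (Black): min(91, 47) = 47
n1 (White): max(-27, 9, 64, 47) = 64
Black prefers the lower value; n2=15, n1=64. n2 is better since 15 < 64.

n2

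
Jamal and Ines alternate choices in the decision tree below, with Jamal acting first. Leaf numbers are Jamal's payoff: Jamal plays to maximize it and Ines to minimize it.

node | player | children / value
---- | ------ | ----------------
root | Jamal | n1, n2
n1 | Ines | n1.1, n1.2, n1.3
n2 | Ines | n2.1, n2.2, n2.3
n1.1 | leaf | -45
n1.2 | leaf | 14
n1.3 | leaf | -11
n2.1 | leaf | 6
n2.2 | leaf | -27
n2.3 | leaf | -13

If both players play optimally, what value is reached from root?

n1 (Ines): min(-45, 14, -11) = -45
n2 (Ines): min(6, -27, -13) = -27
root (Jamal): max(-45, -27) = -27

-27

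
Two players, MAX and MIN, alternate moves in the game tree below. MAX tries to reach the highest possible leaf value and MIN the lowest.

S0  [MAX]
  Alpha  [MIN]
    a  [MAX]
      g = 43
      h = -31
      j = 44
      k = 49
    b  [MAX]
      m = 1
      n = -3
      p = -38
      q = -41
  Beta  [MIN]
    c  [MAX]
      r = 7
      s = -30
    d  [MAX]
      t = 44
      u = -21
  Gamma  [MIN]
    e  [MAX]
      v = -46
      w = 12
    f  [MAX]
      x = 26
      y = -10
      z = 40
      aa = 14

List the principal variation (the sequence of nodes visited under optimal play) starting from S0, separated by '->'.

S0 -> Gamma -> e -> w

a (MAX): max(43, -31, 44, 49) = 49
b (MAX): max(1, -3, -38, -41) = 1
Alpha (MIN): min(49, 1) = 1
c (MAX): max(7, -30) = 7
d (MAX): max(44, -21) = 44
Beta (MIN): min(7, 44) = 7
e (MAX): max(-46, 12) = 12
f (MAX): max(26, -10, 40, 14) = 40
Gamma (MIN): min(12, 40) = 12
S0 (MAX): max(1, 7, 12) = 12
At S0, MAX picks Gamma (highest: 12).
At Gamma, MIN picks e (lowest: 12).
At e, MAX picks w (highest: 12).
Terminal value 12.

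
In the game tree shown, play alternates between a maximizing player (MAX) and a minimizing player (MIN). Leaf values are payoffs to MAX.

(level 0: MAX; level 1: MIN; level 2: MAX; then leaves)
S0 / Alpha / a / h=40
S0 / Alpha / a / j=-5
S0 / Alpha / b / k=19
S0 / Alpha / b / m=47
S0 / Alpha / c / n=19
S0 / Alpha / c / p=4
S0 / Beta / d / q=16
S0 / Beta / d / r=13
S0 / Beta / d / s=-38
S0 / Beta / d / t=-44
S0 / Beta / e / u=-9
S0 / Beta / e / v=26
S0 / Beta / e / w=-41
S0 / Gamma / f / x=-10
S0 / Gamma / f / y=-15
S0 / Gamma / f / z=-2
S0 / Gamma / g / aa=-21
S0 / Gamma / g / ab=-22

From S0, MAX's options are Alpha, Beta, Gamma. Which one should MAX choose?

Alpha

a (MAX): max(40, -5) = 40
b (MAX): max(19, 47) = 47
c (MAX): max(19, 4) = 19
Alpha (MIN): min(40, 47, 19) = 19
d (MAX): max(16, 13, -38, -44) = 16
e (MAX): max(-9, 26, -41) = 26
Beta (MIN): min(16, 26) = 16
f (MAX): max(-10, -15, -2) = -2
g (MAX): max(-21, -22) = -21
Gamma (MIN): min(-2, -21) = -21
S0 (MAX): max(19, 16, -21) = 19
MAX at S0 wants the highest of {Alpha=19, Beta=16, Gamma=-21}, so chooses Alpha.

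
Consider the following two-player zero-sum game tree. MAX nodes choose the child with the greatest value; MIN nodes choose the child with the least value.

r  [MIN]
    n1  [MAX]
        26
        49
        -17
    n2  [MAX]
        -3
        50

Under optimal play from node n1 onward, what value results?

49

n1 (MAX): max(26, 49, -17) = 49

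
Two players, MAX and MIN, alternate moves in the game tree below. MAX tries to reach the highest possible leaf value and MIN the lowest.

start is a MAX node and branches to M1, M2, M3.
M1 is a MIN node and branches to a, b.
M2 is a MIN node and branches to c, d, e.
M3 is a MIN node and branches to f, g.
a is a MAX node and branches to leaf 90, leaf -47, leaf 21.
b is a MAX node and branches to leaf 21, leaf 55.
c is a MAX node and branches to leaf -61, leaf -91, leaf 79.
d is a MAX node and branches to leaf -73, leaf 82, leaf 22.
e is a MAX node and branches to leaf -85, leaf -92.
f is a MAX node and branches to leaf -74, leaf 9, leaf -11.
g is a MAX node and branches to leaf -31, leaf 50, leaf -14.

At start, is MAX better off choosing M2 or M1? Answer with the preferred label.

c (MAX): max(-61, -91, 79) = 79
d (MAX): max(-73, 82, 22) = 82
e (MAX): max(-85, -92) = -85
M2 (MIN): min(79, 82, -85) = -85
a (MAX): max(90, -47, 21) = 90
b (MAX): max(21, 55) = 55
M1 (MIN): min(90, 55) = 55
MAX prefers the higher value; M2=-85, M1=55. M1 is better since 55 > -85.

M1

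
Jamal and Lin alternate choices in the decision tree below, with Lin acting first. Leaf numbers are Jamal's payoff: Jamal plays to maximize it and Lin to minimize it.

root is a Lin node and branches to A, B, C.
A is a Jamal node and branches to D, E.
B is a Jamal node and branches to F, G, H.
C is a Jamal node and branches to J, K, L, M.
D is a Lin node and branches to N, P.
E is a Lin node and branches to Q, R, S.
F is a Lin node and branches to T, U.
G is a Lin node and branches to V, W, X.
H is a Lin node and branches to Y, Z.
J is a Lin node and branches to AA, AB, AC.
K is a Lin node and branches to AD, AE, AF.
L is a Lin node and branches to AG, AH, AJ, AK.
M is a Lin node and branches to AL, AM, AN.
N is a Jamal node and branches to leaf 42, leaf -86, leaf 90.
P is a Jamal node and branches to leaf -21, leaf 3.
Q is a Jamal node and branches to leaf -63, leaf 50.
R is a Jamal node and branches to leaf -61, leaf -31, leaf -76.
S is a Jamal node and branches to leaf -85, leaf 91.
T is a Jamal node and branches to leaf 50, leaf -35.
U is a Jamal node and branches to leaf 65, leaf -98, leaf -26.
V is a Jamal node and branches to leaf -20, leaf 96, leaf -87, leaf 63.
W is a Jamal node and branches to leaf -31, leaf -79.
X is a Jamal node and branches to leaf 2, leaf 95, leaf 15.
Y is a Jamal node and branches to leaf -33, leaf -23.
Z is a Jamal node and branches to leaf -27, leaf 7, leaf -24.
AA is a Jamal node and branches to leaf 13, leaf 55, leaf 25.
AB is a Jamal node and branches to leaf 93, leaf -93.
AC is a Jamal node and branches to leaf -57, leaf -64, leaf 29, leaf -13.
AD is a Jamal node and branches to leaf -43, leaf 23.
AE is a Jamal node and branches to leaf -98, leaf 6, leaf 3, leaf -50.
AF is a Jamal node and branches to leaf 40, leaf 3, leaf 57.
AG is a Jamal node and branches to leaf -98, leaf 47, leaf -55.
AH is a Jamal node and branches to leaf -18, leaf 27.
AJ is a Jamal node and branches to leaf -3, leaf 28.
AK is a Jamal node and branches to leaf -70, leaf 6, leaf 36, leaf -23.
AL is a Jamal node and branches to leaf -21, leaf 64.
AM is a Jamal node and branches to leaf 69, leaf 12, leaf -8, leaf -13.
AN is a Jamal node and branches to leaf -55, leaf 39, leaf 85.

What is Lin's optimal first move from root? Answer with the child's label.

N (Jamal): max(42, -86, 90) = 90
P (Jamal): max(-21, 3) = 3
D (Lin): min(90, 3) = 3
Q (Jamal): max(-63, 50) = 50
R (Jamal): max(-61, -31, -76) = -31
S (Jamal): max(-85, 91) = 91
E (Lin): min(50, -31, 91) = -31
A (Jamal): max(3, -31) = 3
T (Jamal): max(50, -35) = 50
U (Jamal): max(65, -98, -26) = 65
F (Lin): min(50, 65) = 50
V (Jamal): max(-20, 96, -87, 63) = 96
W (Jamal): max(-31, -79) = -31
X (Jamal): max(2, 95, 15) = 95
G (Lin): min(96, -31, 95) = -31
Y (Jamal): max(-33, -23) = -23
Z (Jamal): max(-27, 7, -24) = 7
H (Lin): min(-23, 7) = -23
B (Jamal): max(50, -31, -23) = 50
AA (Jamal): max(13, 55, 25) = 55
AB (Jamal): max(93, -93) = 93
AC (Jamal): max(-57, -64, 29, -13) = 29
J (Lin): min(55, 93, 29) = 29
AD (Jamal): max(-43, 23) = 23
AE (Jamal): max(-98, 6, 3, -50) = 6
AF (Jamal): max(40, 3, 57) = 57
K (Lin): min(23, 6, 57) = 6
AG (Jamal): max(-98, 47, -55) = 47
AH (Jamal): max(-18, 27) = 27
AJ (Jamal): max(-3, 28) = 28
AK (Jamal): max(-70, 6, 36, -23) = 36
L (Lin): min(47, 27, 28, 36) = 27
AL (Jamal): max(-21, 64) = 64
AM (Jamal): max(69, 12, -8, -13) = 69
AN (Jamal): max(-55, 39, 85) = 85
M (Lin): min(64, 69, 85) = 64
C (Jamal): max(29, 6, 27, 64) = 64
root (Lin): min(3, 50, 64) = 3
Lin at root wants the lowest of {A=3, B=50, C=64}, so chooses A.

A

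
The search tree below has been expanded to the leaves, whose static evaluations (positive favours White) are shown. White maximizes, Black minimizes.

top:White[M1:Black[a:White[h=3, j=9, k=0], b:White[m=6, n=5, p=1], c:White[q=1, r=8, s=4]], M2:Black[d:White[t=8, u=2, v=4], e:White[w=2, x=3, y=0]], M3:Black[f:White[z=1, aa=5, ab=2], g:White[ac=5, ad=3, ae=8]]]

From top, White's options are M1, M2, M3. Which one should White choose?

M1

a (White): max(3, 9, 0) = 9
b (White): max(6, 5, 1) = 6
c (White): max(1, 8, 4) = 8
M1 (Black): min(9, 6, 8) = 6
d (White): max(8, 2, 4) = 8
e (White): max(2, 3, 0) = 3
M2 (Black): min(8, 3) = 3
f (White): max(1, 5, 2) = 5
g (White): max(5, 3, 8) = 8
M3 (Black): min(5, 8) = 5
top (White): max(6, 3, 5) = 6
White at top wants the highest of {M1=6, M2=3, M3=5}, so chooses M1.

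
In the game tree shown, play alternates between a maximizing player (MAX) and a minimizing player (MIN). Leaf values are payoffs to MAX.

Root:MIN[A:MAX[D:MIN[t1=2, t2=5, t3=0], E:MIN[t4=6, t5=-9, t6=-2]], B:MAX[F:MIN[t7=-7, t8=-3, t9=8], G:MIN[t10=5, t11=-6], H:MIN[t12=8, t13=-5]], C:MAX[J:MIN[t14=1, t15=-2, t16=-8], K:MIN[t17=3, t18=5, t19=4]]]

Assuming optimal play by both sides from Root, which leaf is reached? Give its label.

D (MIN): min(2, 5, 0) = 0
E (MIN): min(6, -9, -2) = -9
A (MAX): max(0, -9) = 0
F (MIN): min(-7, -3, 8) = -7
G (MIN): min(5, -6) = -6
H (MIN): min(8, -5) = -5
B (MAX): max(-7, -6, -5) = -5
J (MIN): min(1, -2, -8) = -8
K (MIN): min(3, 5, 4) = 3
C (MAX): max(-8, 3) = 3
Root (MIN): min(0, -5, 3) = -5
At Root, MIN picks B (lowest: -5).
At B, MAX picks H (highest: -5).
At H, MIN picks t13 (lowest: -5).
Terminal value -5.

t13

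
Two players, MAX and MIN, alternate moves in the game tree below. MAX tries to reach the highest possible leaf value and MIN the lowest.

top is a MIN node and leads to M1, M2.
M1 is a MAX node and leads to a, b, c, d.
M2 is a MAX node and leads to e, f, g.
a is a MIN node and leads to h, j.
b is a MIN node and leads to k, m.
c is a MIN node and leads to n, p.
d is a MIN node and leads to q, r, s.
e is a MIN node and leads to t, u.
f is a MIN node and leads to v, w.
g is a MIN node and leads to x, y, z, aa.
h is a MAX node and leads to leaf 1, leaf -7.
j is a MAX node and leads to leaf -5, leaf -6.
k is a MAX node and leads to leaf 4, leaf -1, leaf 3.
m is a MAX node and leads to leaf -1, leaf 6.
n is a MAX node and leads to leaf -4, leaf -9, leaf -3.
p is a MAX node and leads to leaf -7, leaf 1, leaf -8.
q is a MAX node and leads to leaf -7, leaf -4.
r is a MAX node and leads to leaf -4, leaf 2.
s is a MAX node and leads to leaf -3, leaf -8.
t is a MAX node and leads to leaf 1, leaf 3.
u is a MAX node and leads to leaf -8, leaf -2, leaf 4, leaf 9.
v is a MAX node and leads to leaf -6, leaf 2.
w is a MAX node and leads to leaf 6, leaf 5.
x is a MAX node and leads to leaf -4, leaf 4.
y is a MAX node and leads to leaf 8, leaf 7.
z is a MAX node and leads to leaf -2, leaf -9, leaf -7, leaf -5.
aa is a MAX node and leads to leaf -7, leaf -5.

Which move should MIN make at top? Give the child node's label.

h (MAX): max(1, -7) = 1
j (MAX): max(-5, -6) = -5
a (MIN): min(1, -5) = -5
k (MAX): max(4, -1, 3) = 4
m (MAX): max(-1, 6) = 6
b (MIN): min(4, 6) = 4
n (MAX): max(-4, -9, -3) = -3
p (MAX): max(-7, 1, -8) = 1
c (MIN): min(-3, 1) = -3
q (MAX): max(-7, -4) = -4
r (MAX): max(-4, 2) = 2
s (MAX): max(-3, -8) = -3
d (MIN): min(-4, 2, -3) = -4
M1 (MAX): max(-5, 4, -3, -4) = 4
t (MAX): max(1, 3) = 3
u (MAX): max(-8, -2, 4, 9) = 9
e (MIN): min(3, 9) = 3
v (MAX): max(-6, 2) = 2
w (MAX): max(6, 5) = 6
f (MIN): min(2, 6) = 2
x (MAX): max(-4, 4) = 4
y (MAX): max(8, 7) = 8
z (MAX): max(-2, -9, -7, -5) = -2
aa (MAX): max(-7, -5) = -5
g (MIN): min(4, 8, -2, -5) = -5
M2 (MAX): max(3, 2, -5) = 3
top (MIN): min(4, 3) = 3
MIN at top wants the lowest of {M1=4, M2=3}, so chooses M2.

M2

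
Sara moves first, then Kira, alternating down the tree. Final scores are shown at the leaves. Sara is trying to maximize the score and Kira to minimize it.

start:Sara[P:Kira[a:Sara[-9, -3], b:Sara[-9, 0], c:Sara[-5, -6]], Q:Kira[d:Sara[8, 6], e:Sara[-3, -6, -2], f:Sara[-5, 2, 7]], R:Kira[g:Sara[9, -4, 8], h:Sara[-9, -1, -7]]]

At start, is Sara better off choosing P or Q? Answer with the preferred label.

a (Sara): max(-9, -3) = -3
b (Sara): max(-9, 0) = 0
c (Sara): max(-5, -6) = -5
P (Kira): min(-3, 0, -5) = -5
d (Sara): max(8, 6) = 8
e (Sara): max(-3, -6, -2) = -2
f (Sara): max(-5, 2, 7) = 7
Q (Kira): min(8, -2, 7) = -2
Sara prefers the higher value; P=-5, Q=-2. Q is better since -2 > -5.

Q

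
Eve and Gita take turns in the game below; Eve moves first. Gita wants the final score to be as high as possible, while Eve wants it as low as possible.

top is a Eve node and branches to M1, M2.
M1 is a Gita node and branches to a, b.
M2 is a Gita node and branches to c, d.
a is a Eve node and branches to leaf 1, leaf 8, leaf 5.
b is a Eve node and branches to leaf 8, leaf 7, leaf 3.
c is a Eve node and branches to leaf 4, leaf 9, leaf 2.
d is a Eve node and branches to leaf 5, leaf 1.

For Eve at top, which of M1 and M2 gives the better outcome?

M2

a (Eve): min(1, 8, 5) = 1
b (Eve): min(8, 7, 3) = 3
M1 (Gita): max(1, 3) = 3
c (Eve): min(4, 9, 2) = 2
d (Eve): min(5, 1) = 1
M2 (Gita): max(2, 1) = 2
Eve prefers the lower value; M1=3, M2=2. M2 is better since 2 < 3.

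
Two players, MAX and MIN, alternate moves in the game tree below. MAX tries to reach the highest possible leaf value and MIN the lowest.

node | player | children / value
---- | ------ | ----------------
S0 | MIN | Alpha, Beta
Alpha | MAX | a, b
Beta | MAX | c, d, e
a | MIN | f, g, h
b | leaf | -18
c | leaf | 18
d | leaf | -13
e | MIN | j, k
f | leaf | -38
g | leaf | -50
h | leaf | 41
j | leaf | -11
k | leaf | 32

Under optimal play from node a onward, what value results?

a (MIN): min(-38, -50, 41) = -50

-50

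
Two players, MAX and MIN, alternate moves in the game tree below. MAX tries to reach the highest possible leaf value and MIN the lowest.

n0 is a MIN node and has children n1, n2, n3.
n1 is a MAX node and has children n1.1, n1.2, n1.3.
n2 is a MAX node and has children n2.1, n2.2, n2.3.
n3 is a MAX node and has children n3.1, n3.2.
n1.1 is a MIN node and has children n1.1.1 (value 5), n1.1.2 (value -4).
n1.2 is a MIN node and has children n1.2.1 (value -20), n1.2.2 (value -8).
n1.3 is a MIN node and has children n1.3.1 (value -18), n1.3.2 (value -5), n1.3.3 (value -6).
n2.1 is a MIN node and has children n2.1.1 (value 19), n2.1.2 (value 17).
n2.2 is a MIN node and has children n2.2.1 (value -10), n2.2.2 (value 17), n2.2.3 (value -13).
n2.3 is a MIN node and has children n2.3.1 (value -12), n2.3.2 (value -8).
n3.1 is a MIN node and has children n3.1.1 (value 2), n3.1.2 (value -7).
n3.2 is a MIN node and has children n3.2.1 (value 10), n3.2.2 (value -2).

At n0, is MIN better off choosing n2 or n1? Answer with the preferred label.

n2.1 (MIN): min(19, 17) = 17
n2.2 (MIN): min(-10, 17, -13) = -13
n2.3 (MIN): min(-12, -8) = -12
n2 (MAX): max(17, -13, -12) = 17
n1.1 (MIN): min(5, -4) = -4
n1.2 (MIN): min(-20, -8) = -20
n1.3 (MIN): min(-18, -5, -6) = -18
n1 (MAX): max(-4, -20, -18) = -4
MIN prefers the lower value; n2=17, n1=-4. n1 is better since -4 < 17.

n1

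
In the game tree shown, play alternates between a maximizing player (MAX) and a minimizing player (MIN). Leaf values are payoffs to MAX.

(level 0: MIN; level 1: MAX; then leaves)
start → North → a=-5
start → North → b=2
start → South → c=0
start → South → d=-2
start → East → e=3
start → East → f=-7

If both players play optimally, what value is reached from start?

North (MAX): max(-5, 2) = 2
South (MAX): max(0, -2) = 0
East (MAX): max(3, -7) = 3
start (MIN): min(2, 0, 3) = 0

0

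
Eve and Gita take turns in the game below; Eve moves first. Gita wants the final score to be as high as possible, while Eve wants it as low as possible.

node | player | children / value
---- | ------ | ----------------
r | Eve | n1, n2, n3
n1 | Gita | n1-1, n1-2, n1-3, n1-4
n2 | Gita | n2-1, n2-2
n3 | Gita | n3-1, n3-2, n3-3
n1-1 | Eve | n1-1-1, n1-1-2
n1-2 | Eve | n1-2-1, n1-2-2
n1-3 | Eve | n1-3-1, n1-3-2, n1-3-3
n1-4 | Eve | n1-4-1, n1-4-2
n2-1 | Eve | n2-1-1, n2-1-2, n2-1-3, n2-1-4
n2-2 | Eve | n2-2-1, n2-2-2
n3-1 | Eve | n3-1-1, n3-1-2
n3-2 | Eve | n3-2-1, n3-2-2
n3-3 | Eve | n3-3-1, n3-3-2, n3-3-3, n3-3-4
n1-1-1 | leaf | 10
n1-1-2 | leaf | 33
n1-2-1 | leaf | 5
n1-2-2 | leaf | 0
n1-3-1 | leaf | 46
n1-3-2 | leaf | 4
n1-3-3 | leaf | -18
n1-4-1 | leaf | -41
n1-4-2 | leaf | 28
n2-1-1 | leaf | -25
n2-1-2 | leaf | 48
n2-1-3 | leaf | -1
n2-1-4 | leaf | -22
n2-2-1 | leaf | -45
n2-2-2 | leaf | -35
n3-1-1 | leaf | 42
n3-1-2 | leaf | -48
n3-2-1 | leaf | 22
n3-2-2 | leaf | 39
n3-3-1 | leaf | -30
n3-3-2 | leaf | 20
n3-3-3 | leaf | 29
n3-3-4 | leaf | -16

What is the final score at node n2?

n2-1 (Eve): min(-25, 48, -1, -22) = -25
n2-2 (Eve): min(-45, -35) = -45
n2 (Gita): max(-25, -45) = -25

-25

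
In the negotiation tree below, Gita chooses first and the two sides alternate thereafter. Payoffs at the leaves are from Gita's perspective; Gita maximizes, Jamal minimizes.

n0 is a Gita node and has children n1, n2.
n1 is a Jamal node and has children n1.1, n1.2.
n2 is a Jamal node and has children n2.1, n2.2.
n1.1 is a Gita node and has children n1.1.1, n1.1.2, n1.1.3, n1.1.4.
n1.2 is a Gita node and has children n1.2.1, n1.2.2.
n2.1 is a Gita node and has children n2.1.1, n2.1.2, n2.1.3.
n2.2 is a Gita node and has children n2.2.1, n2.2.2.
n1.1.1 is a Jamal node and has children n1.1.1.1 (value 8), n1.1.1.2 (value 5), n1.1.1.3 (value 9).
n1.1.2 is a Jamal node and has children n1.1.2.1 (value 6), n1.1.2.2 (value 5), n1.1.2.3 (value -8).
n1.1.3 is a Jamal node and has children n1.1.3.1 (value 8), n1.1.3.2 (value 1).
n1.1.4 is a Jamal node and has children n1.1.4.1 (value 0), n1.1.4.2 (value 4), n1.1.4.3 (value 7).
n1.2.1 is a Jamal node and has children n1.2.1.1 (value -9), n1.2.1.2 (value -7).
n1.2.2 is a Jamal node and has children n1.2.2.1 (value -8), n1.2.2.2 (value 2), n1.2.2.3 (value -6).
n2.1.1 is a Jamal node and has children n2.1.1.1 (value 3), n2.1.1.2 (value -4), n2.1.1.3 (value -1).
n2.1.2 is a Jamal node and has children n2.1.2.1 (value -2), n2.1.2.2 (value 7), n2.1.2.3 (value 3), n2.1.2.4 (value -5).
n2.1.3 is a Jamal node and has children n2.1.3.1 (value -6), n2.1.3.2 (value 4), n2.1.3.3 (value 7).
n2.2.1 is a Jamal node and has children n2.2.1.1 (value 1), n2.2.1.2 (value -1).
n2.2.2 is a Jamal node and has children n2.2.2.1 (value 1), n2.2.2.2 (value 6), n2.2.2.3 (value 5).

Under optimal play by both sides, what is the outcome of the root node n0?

n1.1.1 (Jamal): min(8, 5, 9) = 5
n1.1.2 (Jamal): min(6, 5, -8) = -8
n1.1.3 (Jamal): min(8, 1) = 1
n1.1.4 (Jamal): min(0, 4, 7) = 0
n1.1 (Gita): max(5, -8, 1, 0) = 5
n1.2.1 (Jamal): min(-9, -7) = -9
n1.2.2 (Jamal): min(-8, 2, -6) = -8
n1.2 (Gita): max(-9, -8) = -8
n1 (Jamal): min(5, -8) = -8
n2.1.1 (Jamal): min(3, -4, -1) = -4
n2.1.2 (Jamal): min(-2, 7, 3, -5) = -5
n2.1.3 (Jamal): min(-6, 4, 7) = -6
n2.1 (Gita): max(-4, -5, -6) = -4
n2.2.1 (Jamal): min(1, -1) = -1
n2.2.2 (Jamal): min(1, 6, 5) = 1
n2.2 (Gita): max(-1, 1) = 1
n2 (Jamal): min(-4, 1) = -4
n0 (Gita): max(-8, -4) = -4

-4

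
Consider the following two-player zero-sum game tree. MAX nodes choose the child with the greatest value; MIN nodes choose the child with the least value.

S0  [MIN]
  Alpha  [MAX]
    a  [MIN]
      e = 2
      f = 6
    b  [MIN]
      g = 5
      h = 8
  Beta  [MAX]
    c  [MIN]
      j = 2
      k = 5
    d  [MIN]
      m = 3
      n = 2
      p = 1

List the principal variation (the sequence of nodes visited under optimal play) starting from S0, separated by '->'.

a (MIN): min(2, 6) = 2
b (MIN): min(5, 8) = 5
Alpha (MAX): max(2, 5) = 5
c (MIN): min(2, 5) = 2
d (MIN): min(3, 2, 1) = 1
Beta (MAX): max(2, 1) = 2
S0 (MIN): min(5, 2) = 2
At S0, MIN picks Beta (lowest: 2).
At Beta, MAX picks c (highest: 2).
At c, MIN picks j (lowest: 2).
Terminal value 2.

S0 -> Beta -> c -> j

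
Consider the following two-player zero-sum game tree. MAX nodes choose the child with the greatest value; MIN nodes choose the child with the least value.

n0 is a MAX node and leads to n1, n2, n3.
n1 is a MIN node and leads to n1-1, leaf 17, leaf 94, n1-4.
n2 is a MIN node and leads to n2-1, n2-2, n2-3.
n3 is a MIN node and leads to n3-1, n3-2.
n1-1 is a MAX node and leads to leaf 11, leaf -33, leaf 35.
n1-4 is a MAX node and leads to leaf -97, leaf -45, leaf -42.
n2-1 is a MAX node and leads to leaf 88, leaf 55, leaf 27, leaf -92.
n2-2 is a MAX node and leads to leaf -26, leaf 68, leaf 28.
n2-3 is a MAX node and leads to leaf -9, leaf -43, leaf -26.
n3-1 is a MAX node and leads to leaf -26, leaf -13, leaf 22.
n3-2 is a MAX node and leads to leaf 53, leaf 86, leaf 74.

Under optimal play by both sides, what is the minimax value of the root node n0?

n1-1 (MAX): max(11, -33, 35) = 35
n1-4 (MAX): max(-97, -45, -42) = -42
n1 (MIN): min(35, 17, 94, -42) = -42
n2-1 (MAX): max(88, 55, 27, -92) = 88
n2-2 (MAX): max(-26, 68, 28) = 68
n2-3 (MAX): max(-9, -43, -26) = -9
n2 (MIN): min(88, 68, -9) = -9
n3-1 (MAX): max(-26, -13, 22) = 22
n3-2 (MAX): max(53, 86, 74) = 86
n3 (MIN): min(22, 86) = 22
n0 (MAX): max(-42, -9, 22) = 22

22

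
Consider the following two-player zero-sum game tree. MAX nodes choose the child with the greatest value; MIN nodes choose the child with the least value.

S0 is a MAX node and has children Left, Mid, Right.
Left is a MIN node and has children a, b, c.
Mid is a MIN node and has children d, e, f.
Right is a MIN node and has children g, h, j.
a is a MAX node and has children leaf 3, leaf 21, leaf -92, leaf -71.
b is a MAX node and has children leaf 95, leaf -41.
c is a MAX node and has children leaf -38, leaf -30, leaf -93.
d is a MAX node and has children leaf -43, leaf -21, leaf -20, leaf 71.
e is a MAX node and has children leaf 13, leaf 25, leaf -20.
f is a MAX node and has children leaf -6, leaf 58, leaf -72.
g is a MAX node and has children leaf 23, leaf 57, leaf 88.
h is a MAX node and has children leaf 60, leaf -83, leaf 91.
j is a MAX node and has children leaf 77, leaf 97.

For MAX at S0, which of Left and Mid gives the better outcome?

a (MAX): max(3, 21, -92, -71) = 21
b (MAX): max(95, -41) = 95
c (MAX): max(-38, -30, -93) = -30
Left (MIN): min(21, 95, -30) = -30
d (MAX): max(-43, -21, -20, 71) = 71
e (MAX): max(13, 25, -20) = 25
f (MAX): max(-6, 58, -72) = 58
Mid (MIN): min(71, 25, 58) = 25
MAX prefers the higher value; Left=-30, Mid=25. Mid is better since 25 > -30.

Mid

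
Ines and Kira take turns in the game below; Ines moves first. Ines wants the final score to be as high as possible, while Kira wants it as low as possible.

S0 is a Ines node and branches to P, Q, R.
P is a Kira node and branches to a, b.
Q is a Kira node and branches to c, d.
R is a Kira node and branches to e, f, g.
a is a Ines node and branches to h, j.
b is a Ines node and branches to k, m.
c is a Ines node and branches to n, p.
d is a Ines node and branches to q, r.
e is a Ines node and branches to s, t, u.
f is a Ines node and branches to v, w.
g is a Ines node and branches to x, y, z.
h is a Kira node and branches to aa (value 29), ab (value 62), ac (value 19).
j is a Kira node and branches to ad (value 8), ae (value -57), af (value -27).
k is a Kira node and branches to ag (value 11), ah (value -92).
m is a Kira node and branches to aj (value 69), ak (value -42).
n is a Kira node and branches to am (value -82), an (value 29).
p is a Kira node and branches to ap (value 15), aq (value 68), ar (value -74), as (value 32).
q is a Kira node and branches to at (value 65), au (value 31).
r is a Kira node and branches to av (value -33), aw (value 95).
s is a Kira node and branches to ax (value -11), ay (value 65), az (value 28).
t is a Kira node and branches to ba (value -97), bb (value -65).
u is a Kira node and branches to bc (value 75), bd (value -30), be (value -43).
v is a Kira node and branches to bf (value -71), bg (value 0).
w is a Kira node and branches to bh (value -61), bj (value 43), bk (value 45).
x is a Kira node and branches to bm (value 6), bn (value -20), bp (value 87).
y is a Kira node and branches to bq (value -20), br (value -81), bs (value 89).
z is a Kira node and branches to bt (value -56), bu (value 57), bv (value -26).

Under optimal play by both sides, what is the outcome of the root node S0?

h (Kira): min(29, 62, 19) = 19
j (Kira): min(8, -57, -27) = -57
a (Ines): max(19, -57) = 19
k (Kira): min(11, -92) = -92
m (Kira): min(69, -42) = -42
b (Ines): max(-92, -42) = -42
P (Kira): min(19, -42) = -42
n (Kira): min(-82, 29) = -82
p (Kira): min(15, 68, -74, 32) = -74
c (Ines): max(-82, -74) = -74
q (Kira): min(65, 31) = 31
r (Kira): min(-33, 95) = -33
d (Ines): max(31, -33) = 31
Q (Kira): min(-74, 31) = -74
s (Kira): min(-11, 65, 28) = -11
t (Kira): min(-97, -65) = -97
u (Kira): min(75, -30, -43) = -43
e (Ines): max(-11, -97, -43) = -11
v (Kira): min(-71, 0) = -71
w (Kira): min(-61, 43, 45) = -61
f (Ines): max(-71, -61) = -61
x (Kira): min(6, -20, 87) = -20
y (Kira): min(-20, -81, 89) = -81
z (Kira): min(-56, 57, -26) = -56
g (Ines): max(-20, -81, -56) = -20
R (Kira): min(-11, -61, -20) = -61
S0 (Ines): max(-42, -74, -61) = -42

-42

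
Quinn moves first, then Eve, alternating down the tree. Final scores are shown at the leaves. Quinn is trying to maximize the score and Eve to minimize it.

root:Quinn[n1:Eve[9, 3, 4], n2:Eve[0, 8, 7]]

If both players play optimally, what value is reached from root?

n1 (Eve): min(9, 3, 4) = 3
n2 (Eve): min(0, 8, 7) = 0
root (Quinn): max(3, 0) = 3

3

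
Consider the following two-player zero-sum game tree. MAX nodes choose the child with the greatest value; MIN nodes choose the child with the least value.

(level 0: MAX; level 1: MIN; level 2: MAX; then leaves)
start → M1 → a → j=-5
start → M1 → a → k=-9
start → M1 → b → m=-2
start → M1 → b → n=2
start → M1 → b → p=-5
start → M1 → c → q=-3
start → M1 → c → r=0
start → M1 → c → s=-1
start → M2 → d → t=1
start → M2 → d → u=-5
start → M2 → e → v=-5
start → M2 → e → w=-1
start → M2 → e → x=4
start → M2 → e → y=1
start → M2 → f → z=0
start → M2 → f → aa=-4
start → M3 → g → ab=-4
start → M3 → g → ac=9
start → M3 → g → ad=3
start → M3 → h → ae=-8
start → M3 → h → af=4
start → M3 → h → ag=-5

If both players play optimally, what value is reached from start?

a (MAX): max(-5, -9) = -5
b (MAX): max(-2, 2, -5) = 2
c (MAX): max(-3, 0, -1) = 0
M1 (MIN): min(-5, 2, 0) = -5
d (MAX): max(1, -5) = 1
e (MAX): max(-5, -1, 4, 1) = 4
f (MAX): max(0, -4) = 0
M2 (MIN): min(1, 4, 0) = 0
g (MAX): max(-4, 9, 3) = 9
h (MAX): max(-8, 4, -5) = 4
M3 (MIN): min(9, 4) = 4
start (MAX): max(-5, 0, 4) = 4

4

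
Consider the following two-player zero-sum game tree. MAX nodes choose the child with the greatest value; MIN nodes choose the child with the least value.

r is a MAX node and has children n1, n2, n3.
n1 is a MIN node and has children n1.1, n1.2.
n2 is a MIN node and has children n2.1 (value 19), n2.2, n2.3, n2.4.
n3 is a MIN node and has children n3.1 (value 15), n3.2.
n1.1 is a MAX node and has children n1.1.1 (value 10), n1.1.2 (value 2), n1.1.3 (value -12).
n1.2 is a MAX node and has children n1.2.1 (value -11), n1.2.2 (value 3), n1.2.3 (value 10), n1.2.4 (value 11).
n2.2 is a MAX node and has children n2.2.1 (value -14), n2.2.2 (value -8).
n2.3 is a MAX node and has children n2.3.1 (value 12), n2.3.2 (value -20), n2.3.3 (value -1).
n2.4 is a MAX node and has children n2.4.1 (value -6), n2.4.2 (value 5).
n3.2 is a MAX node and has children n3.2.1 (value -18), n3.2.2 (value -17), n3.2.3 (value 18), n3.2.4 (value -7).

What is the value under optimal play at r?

15

n1.1 (MAX): max(10, 2, -12) = 10
n1.2 (MAX): max(-11, 3, 10, 11) = 11
n1 (MIN): min(10, 11) = 10
n2.2 (MAX): max(-14, -8) = -8
n2.3 (MAX): max(12, -20, -1) = 12
n2.4 (MAX): max(-6, 5) = 5
n2 (MIN): min(19, -8, 12, 5) = -8
n3.2 (MAX): max(-18, -17, 18, -7) = 18
n3 (MIN): min(15, 18) = 15
r (MAX): max(10, -8, 15) = 15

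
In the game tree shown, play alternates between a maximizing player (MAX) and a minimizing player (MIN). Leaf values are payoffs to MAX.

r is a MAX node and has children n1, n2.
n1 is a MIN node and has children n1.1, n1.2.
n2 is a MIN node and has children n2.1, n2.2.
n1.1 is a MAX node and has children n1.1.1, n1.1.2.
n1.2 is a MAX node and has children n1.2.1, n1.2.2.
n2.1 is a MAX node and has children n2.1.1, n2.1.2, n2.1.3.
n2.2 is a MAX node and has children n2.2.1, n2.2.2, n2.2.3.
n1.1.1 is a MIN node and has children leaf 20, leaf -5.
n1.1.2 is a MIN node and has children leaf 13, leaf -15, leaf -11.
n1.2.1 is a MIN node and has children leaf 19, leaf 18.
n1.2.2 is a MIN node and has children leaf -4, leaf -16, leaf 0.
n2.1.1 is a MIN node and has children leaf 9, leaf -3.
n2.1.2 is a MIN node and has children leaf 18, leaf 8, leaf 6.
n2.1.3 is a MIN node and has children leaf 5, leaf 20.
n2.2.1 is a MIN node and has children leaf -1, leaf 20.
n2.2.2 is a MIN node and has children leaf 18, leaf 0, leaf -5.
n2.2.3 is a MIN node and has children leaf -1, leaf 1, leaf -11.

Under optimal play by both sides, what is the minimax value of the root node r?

n1.1.1 (MIN): min(20, -5) = -5
n1.1.2 (MIN): min(13, -15, -11) = -15
n1.1 (MAX): max(-5, -15) = -5
n1.2.1 (MIN): min(19, 18) = 18
n1.2.2 (MIN): min(-4, -16, 0) = -16
n1.2 (MAX): max(18, -16) = 18
n1 (MIN): min(-5, 18) = -5
n2.1.1 (MIN): min(9, -3) = -3
n2.1.2 (MIN): min(18, 8, 6) = 6
n2.1.3 (MIN): min(5, 20) = 5
n2.1 (MAX): max(-3, 6, 5) = 6
n2.2.1 (MIN): min(-1, 20) = -1
n2.2.2 (MIN): min(18, 0, -5) = -5
n2.2.3 (MIN): min(-1, 1, -11) = -11
n2.2 (MAX): max(-1, -5, -11) = -1
n2 (MIN): min(6, -1) = -1
r (MAX): max(-5, -1) = -1

-1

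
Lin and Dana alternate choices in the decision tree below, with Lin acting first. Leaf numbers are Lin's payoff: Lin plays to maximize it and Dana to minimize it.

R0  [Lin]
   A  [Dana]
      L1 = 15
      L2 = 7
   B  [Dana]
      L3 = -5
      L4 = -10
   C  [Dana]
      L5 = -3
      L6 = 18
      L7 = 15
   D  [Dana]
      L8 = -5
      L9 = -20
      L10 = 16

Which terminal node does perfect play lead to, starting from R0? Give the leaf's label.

L2

A (Dana): min(15, 7) = 7
B (Dana): min(-5, -10) = -10
C (Dana): min(-3, 18, 15) = -3
D (Dana): min(-5, -20, 16) = -20
R0 (Lin): max(7, -10, -3, -20) = 7
At R0, Lin picks A (highest: 7).
At A, Dana picks L2 (lowest: 7).
Terminal value 7.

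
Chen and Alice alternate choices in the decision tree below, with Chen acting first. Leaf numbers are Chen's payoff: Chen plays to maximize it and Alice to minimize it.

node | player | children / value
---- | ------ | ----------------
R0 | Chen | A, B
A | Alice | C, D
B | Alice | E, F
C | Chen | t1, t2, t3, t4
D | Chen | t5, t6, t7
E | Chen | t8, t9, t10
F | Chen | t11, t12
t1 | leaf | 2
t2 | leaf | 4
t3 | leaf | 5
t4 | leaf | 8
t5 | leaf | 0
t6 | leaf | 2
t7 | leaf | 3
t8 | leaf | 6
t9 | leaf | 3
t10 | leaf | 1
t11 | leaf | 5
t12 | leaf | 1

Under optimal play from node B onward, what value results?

E (Chen): max(6, 3, 1) = 6
F (Chen): max(5, 1) = 5
B (Alice): min(6, 5) = 5

5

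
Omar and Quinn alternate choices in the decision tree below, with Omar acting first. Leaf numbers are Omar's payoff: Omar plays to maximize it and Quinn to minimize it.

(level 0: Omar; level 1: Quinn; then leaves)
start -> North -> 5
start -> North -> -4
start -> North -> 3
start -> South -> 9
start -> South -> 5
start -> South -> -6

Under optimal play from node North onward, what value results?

-4

North (Quinn): min(5, -4, 3) = -4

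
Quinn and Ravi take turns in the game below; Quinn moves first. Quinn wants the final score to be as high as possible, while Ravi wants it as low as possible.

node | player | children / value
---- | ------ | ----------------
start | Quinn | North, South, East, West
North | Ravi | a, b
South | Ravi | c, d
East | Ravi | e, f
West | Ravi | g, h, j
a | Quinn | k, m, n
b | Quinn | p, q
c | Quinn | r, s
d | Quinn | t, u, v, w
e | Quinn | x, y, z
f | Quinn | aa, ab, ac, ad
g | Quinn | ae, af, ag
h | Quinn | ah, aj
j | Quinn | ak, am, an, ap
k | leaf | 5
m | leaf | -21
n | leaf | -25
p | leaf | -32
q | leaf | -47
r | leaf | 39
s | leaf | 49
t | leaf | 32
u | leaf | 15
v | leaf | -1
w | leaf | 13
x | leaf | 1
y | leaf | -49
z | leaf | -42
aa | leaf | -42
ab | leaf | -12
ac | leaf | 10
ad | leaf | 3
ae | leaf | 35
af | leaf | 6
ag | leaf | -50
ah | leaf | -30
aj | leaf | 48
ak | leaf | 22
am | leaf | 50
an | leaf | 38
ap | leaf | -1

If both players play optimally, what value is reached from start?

a (Quinn): max(5, -21, -25) = 5
b (Quinn): max(-32, -47) = -32
North (Ravi): min(5, -32) = -32
c (Quinn): max(39, 49) = 49
d (Quinn): max(32, 15, -1, 13) = 32
South (Ravi): min(49, 32) = 32
e (Quinn): max(1, -49, -42) = 1
f (Quinn): max(-42, -12, 10, 3) = 10
East (Ravi): min(1, 10) = 1
g (Quinn): max(35, 6, -50) = 35
h (Quinn): max(-30, 48) = 48
j (Quinn): max(22, 50, 38, -1) = 50
West (Ravi): min(35, 48, 50) = 35
start (Quinn): max(-32, 32, 1, 35) = 35

35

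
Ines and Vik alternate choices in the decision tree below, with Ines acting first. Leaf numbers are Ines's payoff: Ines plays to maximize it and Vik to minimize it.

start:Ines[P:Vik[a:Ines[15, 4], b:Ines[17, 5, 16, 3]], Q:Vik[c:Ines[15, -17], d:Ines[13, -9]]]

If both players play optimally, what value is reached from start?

15

a (Ines): max(15, 4) = 15
b (Ines): max(17, 5, 16, 3) = 17
P (Vik): min(15, 17) = 15
c (Ines): max(15, -17) = 15
d (Ines): max(13, -9) = 13
Q (Vik): min(15, 13) = 13
start (Ines): max(15, 13) = 15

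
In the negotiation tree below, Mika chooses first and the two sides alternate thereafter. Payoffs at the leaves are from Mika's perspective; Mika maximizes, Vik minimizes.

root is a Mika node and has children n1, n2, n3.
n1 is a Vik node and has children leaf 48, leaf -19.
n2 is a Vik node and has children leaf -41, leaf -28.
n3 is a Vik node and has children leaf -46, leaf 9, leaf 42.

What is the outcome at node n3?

-46

n3 (Vik): min(-46, 9, 42) = -46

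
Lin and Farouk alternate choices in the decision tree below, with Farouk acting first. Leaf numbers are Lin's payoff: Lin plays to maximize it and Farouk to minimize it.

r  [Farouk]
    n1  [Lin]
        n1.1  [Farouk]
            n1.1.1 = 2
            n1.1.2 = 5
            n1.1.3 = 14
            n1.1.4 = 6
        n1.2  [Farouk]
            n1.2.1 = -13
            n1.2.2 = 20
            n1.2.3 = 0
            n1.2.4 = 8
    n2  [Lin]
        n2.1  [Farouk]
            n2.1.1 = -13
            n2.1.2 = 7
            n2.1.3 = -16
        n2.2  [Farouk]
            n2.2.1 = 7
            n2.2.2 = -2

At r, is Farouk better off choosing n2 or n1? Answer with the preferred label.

n2

n2.1 (Farouk): min(-13, 7, -16) = -16
n2.2 (Farouk): min(7, -2) = -2
n2 (Lin): max(-16, -2) = -2
n1.1 (Farouk): min(2, 5, 14, 6) = 2
n1.2 (Farouk): min(-13, 20, 0, 8) = -13
n1 (Lin): max(2, -13) = 2
Farouk prefers the lower value; n2=-2, n1=2. n2 is better since -2 < 2.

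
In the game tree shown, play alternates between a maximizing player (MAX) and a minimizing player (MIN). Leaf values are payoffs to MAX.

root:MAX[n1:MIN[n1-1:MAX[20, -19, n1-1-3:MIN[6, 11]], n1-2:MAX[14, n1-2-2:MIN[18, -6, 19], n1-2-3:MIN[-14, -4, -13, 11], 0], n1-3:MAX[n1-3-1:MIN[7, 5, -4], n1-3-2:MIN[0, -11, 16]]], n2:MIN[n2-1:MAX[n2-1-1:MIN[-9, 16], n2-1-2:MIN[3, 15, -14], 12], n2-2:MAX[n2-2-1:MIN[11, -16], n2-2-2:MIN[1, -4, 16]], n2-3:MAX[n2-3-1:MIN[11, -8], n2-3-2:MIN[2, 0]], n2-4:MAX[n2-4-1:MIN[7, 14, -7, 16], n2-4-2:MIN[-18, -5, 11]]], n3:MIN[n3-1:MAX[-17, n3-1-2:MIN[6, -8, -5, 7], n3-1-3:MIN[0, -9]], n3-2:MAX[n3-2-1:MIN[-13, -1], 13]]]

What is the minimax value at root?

n1-1-3 (MIN): min(6, 11) = 6
n1-1 (MAX): max(20, -19, 6) = 20
n1-2-2 (MIN): min(18, -6, 19) = -6
n1-2-3 (MIN): min(-14, -4, -13, 11) = -14
n1-2 (MAX): max(14, -6, -14, 0) = 14
n1-3-1 (MIN): min(7, 5, -4) = -4
n1-3-2 (MIN): min(0, -11, 16) = -11
n1-3 (MAX): max(-4, -11) = -4
n1 (MIN): min(20, 14, -4) = -4
n2-1-1 (MIN): min(-9, 16) = -9
n2-1-2 (MIN): min(3, 15, -14) = -14
n2-1 (MAX): max(-9, -14, 12) = 12
n2-2-1 (MIN): min(11, -16) = -16
n2-2-2 (MIN): min(1, -4, 16) = -4
n2-2 (MAX): max(-16, -4) = -4
n2-3-1 (MIN): min(11, -8) = -8
n2-3-2 (MIN): min(2, 0) = 0
n2-3 (MAX): max(-8, 0) = 0
n2-4-1 (MIN): min(7, 14, -7, 16) = -7
n2-4-2 (MIN): min(-18, -5, 11) = -18
n2-4 (MAX): max(-7, -18) = -7
n2 (MIN): min(12, -4, 0, -7) = -7
n3-1-2 (MIN): min(6, -8, -5, 7) = -8
n3-1-3 (MIN): min(0, -9) = -9
n3-1 (MAX): max(-17, -8, -9) = -8
n3-2-1 (MIN): min(-13, -1) = -13
n3-2 (MAX): max(-13, 13) = 13
n3 (MIN): min(-8, 13) = -8
root (MAX): max(-4, -7, -8) = -4

-4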